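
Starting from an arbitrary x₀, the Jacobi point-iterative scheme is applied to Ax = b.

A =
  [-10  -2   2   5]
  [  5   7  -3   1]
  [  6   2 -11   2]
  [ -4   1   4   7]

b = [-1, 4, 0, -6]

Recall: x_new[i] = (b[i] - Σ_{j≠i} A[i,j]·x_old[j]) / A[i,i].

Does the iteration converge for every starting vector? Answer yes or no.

yes

Write A = D+L+U with D = diag(-10, 7, -11, 7).
T_J = -D⁻¹(L+U): T[3,1] = -(1)/(7) = -0.1429; T[3,3] = 0.
  T[0,:] = [+0.0000, -0.2000, +0.2000, +0.5000]
  T[1,:] = [-0.7143, +0.0000, +0.4286, -0.1429]
  T[2,:] = [+0.5455, +0.1818, +0.0000, +0.1818]
  T[3,:] = [+0.5714, -0.1429, -0.5714, +0.0000]
|λ(T)| sorted: 0.8293, 0.4364, 0.4364, 0.0399.
ρ = 0.8293; 0.8293 < 1, so it converges for any x₀.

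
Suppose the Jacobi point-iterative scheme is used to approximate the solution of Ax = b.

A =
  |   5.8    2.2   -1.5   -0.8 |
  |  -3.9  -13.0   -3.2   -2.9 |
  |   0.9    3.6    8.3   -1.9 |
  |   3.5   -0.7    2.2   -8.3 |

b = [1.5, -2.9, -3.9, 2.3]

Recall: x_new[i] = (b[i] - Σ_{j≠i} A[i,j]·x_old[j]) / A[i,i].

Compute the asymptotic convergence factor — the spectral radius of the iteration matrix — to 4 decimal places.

Let D = diag(5.8, -13, 8.3, -8.3); L, U the strict triangles.
T_J = -D⁻¹(L+U): T[1,3] = -(-2.9)/(-13) = -0.2231; T[1,1] = 0.
  T[0,:] = [+0.0000  -0.3793  +0.2586  +0.1379]
  T[1,:] = [-0.3000  +0.0000  -0.2462  -0.2231]
  T[2,:] = [-0.1084  -0.4337  +0.0000  +0.2289]
  T[3,:] = [+0.4217  -0.0843  +0.2651  +0.0000]
|eigenvalues of T|: 0.7144, 0.3017, 0.3017, 0.1613.
ρ = 0.7144; 0.7144 < 1 ⇒ converges.

0.7144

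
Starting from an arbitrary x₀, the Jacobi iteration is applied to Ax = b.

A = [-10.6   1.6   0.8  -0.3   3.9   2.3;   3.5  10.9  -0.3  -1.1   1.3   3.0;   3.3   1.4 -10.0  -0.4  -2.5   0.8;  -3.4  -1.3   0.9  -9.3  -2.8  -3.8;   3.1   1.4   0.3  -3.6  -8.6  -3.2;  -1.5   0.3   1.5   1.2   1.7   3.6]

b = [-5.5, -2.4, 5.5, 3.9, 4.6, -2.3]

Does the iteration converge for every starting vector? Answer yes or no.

yes

Let D = diag(-10.6, 10.9, -10, -9.3, -8.6, 3.6); L, U the strict triangles.
Jacobi T = -D⁻¹(L+U): T[2,3] = -(-0.4)/(-10) = -0.0400; T[2,2] = 0.
  T[0,:] = [+0.0000 +0.1509 +0.0755 -0.0283 +0.3679 +0.2170]
  T[1,:] = [-0.3211 +0.0000 +0.0275 +0.1009 -0.1193 -0.2752]
  T[2,:] = [+0.3300 +0.1400 +0.0000 -0.0400 -0.2500 +0.0800]
  T[3,:] = [-0.3656 -0.1398 +0.0968 +0.0000 -0.3011 -0.4086]
  T[4,:] = [+0.3605 +0.1628 +0.0349 -0.4186 +0.0000 -0.3721]
  T[5,:] = [+0.4167 -0.0833 -0.4167 -0.3333 -0.4722 +0.0000]
|eigenvalues of T|: 0.9260, 0.4587, 0.4587, 0.2262, 0.2262, 0.1551.
ρ = 0.9260; 0.9260 < 1 ⇒ converges.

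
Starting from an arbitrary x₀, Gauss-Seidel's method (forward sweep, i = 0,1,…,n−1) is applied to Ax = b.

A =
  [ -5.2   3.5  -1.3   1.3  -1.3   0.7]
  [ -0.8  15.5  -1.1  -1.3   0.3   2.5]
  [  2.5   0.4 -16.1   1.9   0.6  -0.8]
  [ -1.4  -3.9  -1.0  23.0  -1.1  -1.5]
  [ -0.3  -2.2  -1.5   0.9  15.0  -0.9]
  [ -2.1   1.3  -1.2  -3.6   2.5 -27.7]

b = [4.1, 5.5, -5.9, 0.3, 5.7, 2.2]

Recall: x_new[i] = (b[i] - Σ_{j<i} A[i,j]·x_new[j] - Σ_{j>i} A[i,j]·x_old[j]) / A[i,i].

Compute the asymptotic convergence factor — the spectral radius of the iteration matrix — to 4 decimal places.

0.1518

Write A = D+L+U with D = diag(-5.2, 15.5, -16.1, 23, 15, -27.7).
Gauss-Seidel: T = -(D+L)⁻¹U, row 0 first, T[0,3] = -(1.3)/(-5.2) = +0.2500; later rows by forward substitution.
  T[0,:] = [+0.0000 +0.6731 -0.2500 +0.2500 -0.2500 +0.1346]
  T[1,:] = [+0.0000 +0.0347 +0.0581 +0.0968 -0.0323 -0.1543]
  T[2,:] = [+0.0000 +0.1054 -0.0374 +0.1592 -0.0024 -0.0326]
  T[3,:] = [+0.0000 +0.0514 -0.0070 +0.0386 +0.0270 +0.0458]
  T[4,:] = [+0.0000 +0.0260 +0.0002 +0.0328 -0.0116 +0.0340]
  T[5,:] = [+0.0000 -0.0583 +0.0242 -0.0234 +0.0130 -0.0189]
|eigenvalues of T|: 0.1518, 0.1043, 0.0533, 0.0441, 0.0330, 0.0000.
ρ = 0.1518; 0.1518 < 1, so it converges for any x₀.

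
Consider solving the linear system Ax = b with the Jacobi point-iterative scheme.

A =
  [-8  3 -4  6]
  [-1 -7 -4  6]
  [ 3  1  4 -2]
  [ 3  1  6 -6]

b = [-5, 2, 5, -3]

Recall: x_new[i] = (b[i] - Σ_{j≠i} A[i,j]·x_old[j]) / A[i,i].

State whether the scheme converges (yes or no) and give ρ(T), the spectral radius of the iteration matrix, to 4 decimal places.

no, ρ = 1.3577

A = D + L + U where D = diag(-8, -7, 4, -6).
T_J = -D⁻¹(L+U): T[3,1] = -(1)/(-6) = +0.1667; T[3,3] = 0.
  T[0,:] = [+0.0000, +0.3750, -0.5000, +0.7500]
  T[1,:] = [-0.1429, +0.0000, -0.5714, +0.8571]
  T[2,:] = [-0.7500, -0.2500, +0.0000, +0.5000]
  T[3,:] = [+0.5000, +0.1667, +1.0000, +0.0000]
|roots of det(T-λI)|: 1.3577, 0.8579, 0.8579, 0.2353.
spectral radius ρ = 1.3577; 1.3577 > 1: divergent.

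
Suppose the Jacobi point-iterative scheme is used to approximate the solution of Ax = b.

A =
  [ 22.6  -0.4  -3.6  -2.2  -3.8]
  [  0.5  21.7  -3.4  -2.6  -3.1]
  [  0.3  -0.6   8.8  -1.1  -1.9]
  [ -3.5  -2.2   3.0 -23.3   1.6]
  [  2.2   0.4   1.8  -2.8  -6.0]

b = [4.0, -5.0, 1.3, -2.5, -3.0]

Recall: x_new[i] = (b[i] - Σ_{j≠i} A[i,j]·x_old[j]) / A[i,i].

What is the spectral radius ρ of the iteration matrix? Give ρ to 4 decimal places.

0.4241

Let D = diag(22.6, 21.7, 8.8, -23.3, -6); L, U the strict triangles.
Jacobi: T = -D⁻¹(L+U), T[4,2] = -(1.8)/(-6) = +0.3000; T[4,4] = 0.
  T[0,:] = [+0.0000  +0.0177  +0.1593  +0.0973  +0.1681]
  T[1,:] = [-0.0230  +0.0000  +0.1567  +0.1198  +0.1429]
  T[2,:] = [-0.0341  +0.0682  +0.0000  +0.1250  +0.2159]
  T[3,:] = [-0.1502  -0.0944  +0.1288  +0.0000  +0.0687]
  T[4,:] = [+0.3667  +0.0667  +0.3000  -0.4667  +0.0000]
eigenvalue magnitudes: 0.4241, 0.2829, 0.2027, 0.2027, 0.0006.
ρ = 0.4241; 0.4241 < 1 ⇒ converges.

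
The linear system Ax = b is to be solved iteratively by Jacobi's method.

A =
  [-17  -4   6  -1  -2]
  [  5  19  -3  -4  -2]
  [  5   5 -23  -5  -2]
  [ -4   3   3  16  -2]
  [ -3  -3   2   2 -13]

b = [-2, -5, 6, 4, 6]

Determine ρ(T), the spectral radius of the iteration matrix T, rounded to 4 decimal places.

Write A = D+L+U with D = diag(-17, 19, -23, 16, -13).
Jacobi: T = -D⁻¹(L+U), T[0,4] = -(-2)/(-17) = -0.1176; T[0,0] = 0.
  T[0,:] = [+0.0000, -0.2353, +0.3529, -0.0588, -0.1176]
  T[1,:] = [-0.2632, +0.0000, +0.1579, +0.2105, +0.1053]
  T[2,:] = [+0.2174, +0.2174, +0.0000, -0.2174, -0.0870]
  T[3,:] = [+0.2500, -0.1875, -0.1875, +0.0000, +0.1250]
  T[4,:] = [-0.2308, -0.2308, +0.1538, +0.1538, +0.0000]
moduli |λ_i(T)| = 0.5528, 0.3136, 0.3136, 0.0771, 0.0049.
ρ(T) = max|λ| = 0.5528; 0.5528 < 1, so it converges for any x₀.

0.5528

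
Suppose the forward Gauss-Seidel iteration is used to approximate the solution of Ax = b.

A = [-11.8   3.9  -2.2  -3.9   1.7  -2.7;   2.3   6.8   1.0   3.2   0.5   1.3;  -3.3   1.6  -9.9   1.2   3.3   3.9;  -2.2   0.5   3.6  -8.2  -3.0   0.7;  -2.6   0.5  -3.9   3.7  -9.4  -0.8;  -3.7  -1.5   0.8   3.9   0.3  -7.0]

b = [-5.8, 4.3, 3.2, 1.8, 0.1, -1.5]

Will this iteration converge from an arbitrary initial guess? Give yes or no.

Split A = D + L + U, D = diag(-11.8, 6.8, -9.9, -8.2, -9.4, -7).
Gauss-Seidel: T = -(D+L)⁻¹U, row 0 first, T[0,1] = -(3.9)/(-11.8) = +0.3305; later rows by forward substitution.
  T[0,:] = [+0.0000 +0.3305 -0.1864 -0.3305 +0.1441 -0.2288]
  T[1,:] = [+0.0000 -0.1118 -0.0840 -0.3588 -0.1223 -0.1138]
  T[2,:] = [+0.0000 -0.1282 +0.0486 +0.1734 +0.2656 +0.4518]
  T[3,:] = [+0.0000 -0.1518 +0.0662 +0.1429 -0.2954 +0.3382]
  T[4,:] = [+0.0000 -0.1039 +0.0530 +0.0566 -0.2728 -0.0822]
  T[5,:] = [+0.0000 -0.2544 +0.1613 +0.3535 -0.1959 +0.3819]
|roots of det(T-λI)|: 0.8397, 0.4305, 0.1168, 0.1168, 0.0196, 0.0000.
ρ(T) = max|λ| = 0.8397; 0.8397 < 1, so it converges for any x₀.

yes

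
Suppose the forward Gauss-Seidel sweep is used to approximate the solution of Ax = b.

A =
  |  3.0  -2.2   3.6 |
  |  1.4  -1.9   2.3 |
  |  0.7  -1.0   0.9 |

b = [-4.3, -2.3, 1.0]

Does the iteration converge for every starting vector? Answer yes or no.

Split A = D + L + U, D = diag(3, -1.9, 0.9).
T_GS = -(D+L)⁻¹U: row 0 first, T[0,1] = -(-2.2)/(3) = +0.7333; later rows by forward substitution.
  T[0,:] = [+0.0000, +0.7333, -1.2000]
  T[1,:] = [+0.0000, +0.5404, +0.3263]
  T[2,:] = [+0.0000, +0.0300, +1.2959]
|eigenvalues of T|: 1.3087, 0.5276, 0.0000.
ρ(T) = max|λ| = 1.3087; 1.3087 > 1 ⇒ diverges.

no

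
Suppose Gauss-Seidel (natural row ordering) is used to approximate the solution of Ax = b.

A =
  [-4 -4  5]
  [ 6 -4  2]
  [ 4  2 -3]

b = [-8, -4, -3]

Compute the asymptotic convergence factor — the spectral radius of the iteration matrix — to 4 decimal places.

1.1896

A = D + L + U where D = diag(-4, -4, -3).
T_GS = -(D+L)⁻¹U: row 0 first, T[0,2] = -(5)/(-4) = +1.2500; later rows by forward substitution.
  T[0,:] = [+0.0000  -1.0000  +1.2500]
  T[1,:] = [+0.0000  -1.5000  +2.3750]
  T[2,:] = [+0.0000  -2.3333  +3.2500]
|eigenvalues of T|: 1.1896, 0.5604, 0.0000.
ρ(T) = max|λ| = 1.1896; 1.1896 > 1 ⇒ diverges.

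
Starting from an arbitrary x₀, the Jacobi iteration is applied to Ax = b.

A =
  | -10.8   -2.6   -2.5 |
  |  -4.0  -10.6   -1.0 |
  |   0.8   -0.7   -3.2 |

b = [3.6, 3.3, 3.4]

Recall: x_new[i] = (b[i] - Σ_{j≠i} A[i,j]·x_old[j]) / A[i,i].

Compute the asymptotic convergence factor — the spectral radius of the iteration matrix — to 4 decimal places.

Diagonal D = diag(-10.8, -10.6, -3.2); L, U strict lower/upper.
Jacobi: T = -D⁻¹(L+U), T[1,0] = -(-4)/(-10.6) = -0.3774; T[1,1] = 0.
  T[0,:] = [+0.0000 -0.2407 -0.2315]
  T[1,:] = [-0.3774 +0.0000 -0.0943]
  T[2,:] = [+0.2500 -0.2188 +0.0000]
|λ(T)| sorted: 0.3111, 0.2078, 0.2078.
spectral radius ρ = 0.3111; 0.3111 < 1: convergent.

0.3111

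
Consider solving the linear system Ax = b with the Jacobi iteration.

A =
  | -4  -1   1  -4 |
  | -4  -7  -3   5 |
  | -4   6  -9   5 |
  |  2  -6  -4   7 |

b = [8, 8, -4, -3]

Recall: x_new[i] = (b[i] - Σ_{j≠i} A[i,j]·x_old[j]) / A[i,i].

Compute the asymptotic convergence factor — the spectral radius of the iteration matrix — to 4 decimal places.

1.2492

Write A = D+L+U with D = diag(-4, -7, -9, 7).
Jacobi: T = -D⁻¹(L+U), T[2,3] = -(5)/(-9) = +0.5556; T[2,2] = 0.
  T[0,:] = [+0.0000, -0.2500, +0.2500, -1.0000]
  T[1,:] = [-0.5714, +0.0000, -0.4286, +0.7143]
  T[2,:] = [-0.4444, +0.6667, +0.0000, +0.5556]
  T[3,:] = [-0.2857, +0.8571, +0.5714, +0.0000]
|eigenvalues of T|: 1.2492, 0.6515, 0.6515, 0.1604.
ρ = 1.2492; 1.2492 > 1: divergent.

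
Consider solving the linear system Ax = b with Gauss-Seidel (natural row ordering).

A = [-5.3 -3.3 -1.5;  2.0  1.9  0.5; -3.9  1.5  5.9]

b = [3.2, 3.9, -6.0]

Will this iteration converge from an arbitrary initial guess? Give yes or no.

yes

Let D = diag(-5.3, 1.9, 5.9); L, U the strict triangles.
Gauss-Seidel: T = -(D+L)⁻¹U, row 0 first, T[0,2] = -(-1.5)/(-5.3) = -0.2830; later rows by forward substitution.
  T[0,:] = [+0.0000  -0.6226  -0.2830]
  T[1,:] = [+0.0000  +0.6554  +0.0348]
  T[2,:] = [+0.0000  -0.5782  -0.1959]
|roots of det(T-λI)|: 0.6311, 0.1716, 0.0000.
spectral radius ρ = 0.6311; 0.6311 < 1: convergent.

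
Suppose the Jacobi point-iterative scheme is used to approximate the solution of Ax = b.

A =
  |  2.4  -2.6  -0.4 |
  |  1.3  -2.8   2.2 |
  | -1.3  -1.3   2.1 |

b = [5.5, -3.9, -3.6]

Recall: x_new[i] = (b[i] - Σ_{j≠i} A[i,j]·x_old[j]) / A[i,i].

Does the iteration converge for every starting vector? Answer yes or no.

no

Diagonal D = diag(2.4, -2.8, 2.1); L, U strict lower/upper.
Jacobi: T = -D⁻¹(L+U), T[2,0] = -(-1.3)/(2.1) = +0.6190; T[2,2] = 0.
  T[0,:] = [+0.0000 +1.0833 +0.1667]
  T[1,:] = [+0.4643 +0.0000 +0.7857]
  T[2,:] = [+0.6190 +0.6190 +0.0000]
|roots of det(T-λI)|: 1.2465, 0.6791, 0.6791.
ρ = 1.2465; 1.2465 > 1: divergent.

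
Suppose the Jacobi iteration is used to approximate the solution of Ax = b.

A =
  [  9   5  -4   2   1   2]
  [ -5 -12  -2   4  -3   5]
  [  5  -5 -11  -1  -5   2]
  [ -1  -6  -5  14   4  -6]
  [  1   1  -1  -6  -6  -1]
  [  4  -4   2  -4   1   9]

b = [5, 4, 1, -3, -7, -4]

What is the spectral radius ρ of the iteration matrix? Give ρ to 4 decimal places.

1.2326

Let D = diag(9, -12, -11, 14, -6, 9); L, U the strict triangles.
Jacobi: T = -D⁻¹(L+U), T[2,5] = -(2)/(-11) = +0.1818; T[2,2] = 0.
  T[0,:] = [+0.0000, -0.5556, +0.4444, -0.2222, -0.1111, -0.2222]
  T[1,:] = [-0.4167, +0.0000, -0.1667, +0.3333, -0.2500, +0.4167]
  T[2,:] = [+0.4545, -0.4545, +0.0000, -0.0909, -0.4545, +0.1818]
  T[3,:] = [+0.0714, +0.4286, +0.3571, +0.0000, -0.2857, +0.4286]
  T[4,:] = [+0.1667, +0.1667, -0.1667, -1.0000, +0.0000, -0.1667]
  T[5,:] = [-0.4444, +0.4444, -0.2222, +0.4444, -0.1111, +0.0000]
moduli |λ_i(T)| = 1.2326, 0.7347, 0.6842, 0.6842, 0.5420, 0.3365.
ρ = 1.2326; 1.2326 > 1: divergent.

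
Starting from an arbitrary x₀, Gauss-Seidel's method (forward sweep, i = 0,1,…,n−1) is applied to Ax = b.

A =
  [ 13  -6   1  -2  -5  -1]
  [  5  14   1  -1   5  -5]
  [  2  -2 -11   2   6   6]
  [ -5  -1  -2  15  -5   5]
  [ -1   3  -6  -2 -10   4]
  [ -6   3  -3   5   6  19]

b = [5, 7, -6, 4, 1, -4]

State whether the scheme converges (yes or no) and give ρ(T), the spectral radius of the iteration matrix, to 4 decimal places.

Split A = D + L + U, D = diag(13, 14, -11, 15, -10, 19).
GS T = -(D+L)⁻¹U: row 0 first, T[0,2] = -(1)/(13) = -0.0769; later rows by forward substitution.
  T[0,:] = [+0.0000 +0.4615 -0.0769 +0.1538 +0.3846 +0.0769]
  T[1,:] = [+0.0000 -0.1648 -0.0440 +0.0165 -0.4945 +0.3297]
  T[2,:] = [+0.0000 +0.1139 -0.0060 +0.2068 +0.7053 +0.4995]
  T[3,:] = [+0.0000 +0.1580 -0.0294 +0.0800 +0.5226 -0.2191]
  T[4,:] = [+0.0000 -0.1955 +0.0040 -0.1505 -0.7145 +0.2353]
  T[5,:] = [+0.0000 +0.2099 -0.0118 +0.1051 +0.3990 +0.0345]
|λ(T)| sorted: 0.9000, 0.1792, 0.1792, 0.0934, 0.0934, 0.0000.
ρ = 0.9000; 0.9000 < 1, so it converges for any x₀.

yes, ρ = 0.9000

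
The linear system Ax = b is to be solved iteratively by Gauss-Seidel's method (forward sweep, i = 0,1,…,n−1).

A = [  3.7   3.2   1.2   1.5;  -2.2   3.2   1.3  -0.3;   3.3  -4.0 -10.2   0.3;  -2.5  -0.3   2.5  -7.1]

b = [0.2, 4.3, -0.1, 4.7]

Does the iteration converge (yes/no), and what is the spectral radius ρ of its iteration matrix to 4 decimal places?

yes, ρ = 0.5369

Let D = diag(3.7, 3.2, -10.2, -7.1); L, U the strict triangles.
GS T = -(D+L)⁻¹U: row 0 first, T[0,1] = -(3.2)/(3.7) = -0.8649; later rows by forward substitution.
  T[0,:] = [+0.0000, -0.8649, -0.3243, -0.4054]
  T[1,:] = [+0.0000, -0.5946, -0.6292, -0.1850]
  T[2,:] = [+0.0000, -0.0466, +0.1418, -0.0292]
  T[3,:] = [+0.0000, +0.3132, +0.1907, +0.1403]
|eigenvalues of T|: 0.5369, 0.1884, 0.0360, 0.0000.
ρ(T) = max|λ| = 0.5369; 0.5369 < 1: convergent.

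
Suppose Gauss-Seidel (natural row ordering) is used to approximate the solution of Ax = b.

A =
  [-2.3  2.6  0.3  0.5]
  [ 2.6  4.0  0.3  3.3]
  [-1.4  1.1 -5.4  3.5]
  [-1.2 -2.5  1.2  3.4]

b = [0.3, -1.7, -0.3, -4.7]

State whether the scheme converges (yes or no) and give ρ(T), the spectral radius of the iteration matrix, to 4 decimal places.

yes, ρ = 0.8899

Write A = D+L+U with D = diag(-2.3, 4, -5.4, 3.4).
Gauss-Seidel: T = -(D+L)⁻¹U, row 0 first, T[0,2] = -(0.3)/(-2.3) = +0.1304; later rows by forward substitution.
  T[0,:] = [+0.0000 +1.1304 +0.1304 +0.2174]
  T[1,:] = [+0.0000 -0.7348 -0.1598 -0.9663]
  T[2,:] = [+0.0000 -0.4428 -0.0664 +0.3949]
  T[3,:] = [+0.0000 +0.0150 -0.0480 -0.7732]
eigenvalue magnitudes: 0.8899, 0.6510, 0.0335, 0.0000.
spectral radius ρ = 0.8899; 0.8899 < 1, so it converges for any x₀.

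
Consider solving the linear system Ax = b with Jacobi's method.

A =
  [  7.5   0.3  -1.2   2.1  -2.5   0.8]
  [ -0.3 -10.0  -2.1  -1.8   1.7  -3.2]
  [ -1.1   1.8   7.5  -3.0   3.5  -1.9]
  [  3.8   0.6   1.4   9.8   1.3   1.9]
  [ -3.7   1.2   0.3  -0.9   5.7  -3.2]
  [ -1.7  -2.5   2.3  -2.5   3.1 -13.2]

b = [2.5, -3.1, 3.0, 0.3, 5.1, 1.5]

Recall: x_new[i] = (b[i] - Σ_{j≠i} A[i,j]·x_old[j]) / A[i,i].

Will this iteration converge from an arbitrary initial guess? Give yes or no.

Diagonal D = diag(7.5, -10, 7.5, 9.8, 5.7, -13.2); L, U strict lower/upper.
Jacobi T = -D⁻¹(L+U): T[5,0] = -(-1.7)/(-13.2) = -0.1288; T[5,5] = 0.
  T[0,:] = [+0.0000, -0.0400, +0.1600, -0.2800, +0.3333, -0.1067]
  T[1,:] = [-0.0300, +0.0000, -0.2100, -0.1800, +0.1700, -0.3200]
  T[2,:] = [+0.1467, -0.2400, +0.0000, +0.4000, -0.4667, +0.2533]
  T[3,:] = [-0.3878, -0.0612, -0.1429, +0.0000, -0.1327, -0.1939]
  T[4,:] = [+0.6491, -0.2105, -0.0526, +0.1579, +0.0000, +0.5614]
  T[5,:] = [-0.1288, -0.1894, +0.1742, -0.1894, +0.2348, +0.0000]
|roots of det(T-λI)|: 0.8551, 0.5772, 0.5772, 0.2482, 0.0997, 0.0355.
ρ = 0.8551; 0.8551 < 1, so it converges for any x₀.

yes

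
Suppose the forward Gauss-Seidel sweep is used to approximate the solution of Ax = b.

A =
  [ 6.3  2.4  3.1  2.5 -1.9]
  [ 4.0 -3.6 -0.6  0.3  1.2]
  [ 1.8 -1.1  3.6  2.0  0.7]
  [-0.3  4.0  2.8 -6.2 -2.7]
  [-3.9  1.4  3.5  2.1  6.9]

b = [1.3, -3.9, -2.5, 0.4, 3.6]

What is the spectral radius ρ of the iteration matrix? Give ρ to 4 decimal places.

0.9066

A = D + L + U where D = diag(6.3, -3.6, 3.6, -6.2, 6.9).
GS T = -(D+L)⁻¹U: row 0 first, T[0,3] = -(2.5)/(6.3) = -0.3968; later rows by forward substitution.
  T[0,:] = [+0.0000  -0.3810  -0.4921  -0.3968  +0.3016]
  T[1,:] = [+0.0000  -0.4233  -0.7134  -0.3576  +0.6684]
  T[2,:] = [+0.0000  +0.0611  +0.0280  -0.4664  -0.1410]
  T[3,:] = [+0.0000  -0.2270  -0.4238  -0.4221  -0.0825]
  T[4,:] = [+0.0000  -0.0914  -0.0186  +0.2133  +0.1315]
moduli |λ_i(T)| = 0.9066, 0.2766, 0.2766, 0.1252, 0.0000.
spectral radius ρ = 0.9066; 0.9066 < 1 ⇒ converges.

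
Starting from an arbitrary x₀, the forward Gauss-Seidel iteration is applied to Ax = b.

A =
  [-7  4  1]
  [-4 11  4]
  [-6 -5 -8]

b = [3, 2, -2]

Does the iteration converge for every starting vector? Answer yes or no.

Split A = D + L + U, D = diag(-7, 11, -8).
T_GS = -(D+L)⁻¹U: row 0 first, T[0,2] = -(1)/(-7) = +0.1429; later rows by forward substitution.
  T[0,:] = [+0.0000  +0.5714  +0.1429]
  T[1,:] = [+0.0000  +0.2078  -0.3117]
  T[2,:] = [+0.0000  -0.5584  +0.0877]
|roots of det(T-λI)|: 0.5692, 0.2738, 0.0000.
ρ(T) = max|λ| = 0.5692; 0.5692 < 1, so it converges for any x₀.

yes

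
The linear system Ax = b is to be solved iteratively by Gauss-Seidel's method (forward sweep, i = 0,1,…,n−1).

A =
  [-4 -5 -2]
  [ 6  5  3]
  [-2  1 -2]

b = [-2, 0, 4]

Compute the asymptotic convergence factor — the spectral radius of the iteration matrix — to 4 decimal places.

1.5000

Split A = D + L + U, D = diag(-4, 5, -2).
GS T = -(D+L)⁻¹U: row 0 first, T[0,2] = -(-2)/(-4) = -0.5000; later rows by forward substitution.
  T[0,:] = [+0.0000  -1.2500  -0.5000]
  T[1,:] = [+0.0000  +1.5000  +0.0000]
  T[2,:] = [+0.0000  +2.0000  +0.5000]
|roots of det(T-λI)|: 1.5000, 0.5000, 0.0000.
ρ = 1.5000; 1.5000 > 1, so it fails to converge.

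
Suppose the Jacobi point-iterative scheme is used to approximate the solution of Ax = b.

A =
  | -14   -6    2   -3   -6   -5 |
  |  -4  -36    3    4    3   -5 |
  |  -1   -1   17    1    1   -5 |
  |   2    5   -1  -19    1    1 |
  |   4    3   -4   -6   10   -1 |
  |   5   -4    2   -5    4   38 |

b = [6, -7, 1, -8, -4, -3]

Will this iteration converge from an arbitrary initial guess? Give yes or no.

Write A = D+L+U with D = diag(-14, -36, 17, -19, 10, 38).
Jacobi: T = -D⁻¹(L+U), T[4,3] = -(-6)/(10) = +0.6000; T[4,4] = 0.
  T[0,:] = [+0.0000  -0.4286  +0.1429  -0.2143  -0.4286  -0.3571]
  T[1,:] = [-0.1111  +0.0000  +0.0833  +0.1111  +0.0833  -0.1389]
  T[2,:] = [+0.0588  +0.0588  +0.0000  -0.0588  -0.0588  +0.2941]
  T[3,:] = [+0.1053  +0.2632  -0.0526  +0.0000  +0.0526  +0.0526]
  T[4,:] = [-0.4000  -0.3000  +0.4000  +0.6000  +0.0000  +0.1000]
  T[5,:] = [-0.1316  +0.1053  -0.0526  +0.1316  -0.1053  +0.0000]
moduli |λ_i(T)| = 0.6601, 0.4959, 0.3185, 0.3185, 0.0974, 0.0974.
ρ = 0.6601; 0.6601 < 1 ⇒ converges.

yes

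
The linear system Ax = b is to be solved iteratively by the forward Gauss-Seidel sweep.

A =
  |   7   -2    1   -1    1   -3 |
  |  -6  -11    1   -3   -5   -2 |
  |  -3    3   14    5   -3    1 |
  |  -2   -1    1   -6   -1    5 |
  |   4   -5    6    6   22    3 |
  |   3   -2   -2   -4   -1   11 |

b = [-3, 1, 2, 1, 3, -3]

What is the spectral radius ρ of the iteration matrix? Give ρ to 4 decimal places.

Split A = D + L + U, D = diag(7, -11, 14, -6, 22, 11).
T_GS = -(D+L)⁻¹U: row 0 first, T[0,4] = -(1)/(7) = -0.1429; later rows by forward substitution.
  T[0,:] = [+0.0000 +0.2857 -0.1429 +0.1429 -0.1429 +0.4286]
  T[1,:] = [+0.0000 -0.1558 +0.1688 -0.3506 -0.3766 -0.4156]
  T[2,:] = [+0.0000 +0.0946 -0.0668 -0.2514 +0.2644 +0.1095]
  T[3,:] = [+0.0000 -0.0535 +0.0083 -0.0311 -0.0122 +0.7780]
  T[4,:] = [+0.0000 -0.0986 +0.0803 -0.0286 -0.1284 -0.5508]
  T[5,:] = [+0.0000 -0.1175 +0.0678 -0.1623 +0.0024 +0.0603]
eigenvalue magnitudes: 0.5433, 0.3409, 0.3409, 0.1357, 0.0067, 0.0000.
ρ = 0.5433; 0.5433 < 1, so it converges for any x₀.

0.5433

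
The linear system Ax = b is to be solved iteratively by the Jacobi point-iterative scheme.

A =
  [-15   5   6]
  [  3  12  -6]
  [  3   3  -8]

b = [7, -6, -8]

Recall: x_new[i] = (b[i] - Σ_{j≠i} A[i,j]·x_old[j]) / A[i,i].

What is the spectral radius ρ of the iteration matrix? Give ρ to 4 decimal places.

0.5476

A = D + L + U where D = diag(-15, 12, -8).
Jacobi: T = -D⁻¹(L+U), T[1,2] = -(-6)/(12) = +0.5000; T[1,1] = 0.
  T[0,:] = [+0.0000, +0.3333, +0.4000]
  T[1,:] = [-0.2500, +0.0000, +0.5000]
  T[2,:] = [+0.3750, +0.3750, +0.0000]
|roots of det(T-λI)|: 0.5476, 0.4450, 0.1026.
ρ(T) = max|λ| = 0.5476; 0.5476 < 1: convergent.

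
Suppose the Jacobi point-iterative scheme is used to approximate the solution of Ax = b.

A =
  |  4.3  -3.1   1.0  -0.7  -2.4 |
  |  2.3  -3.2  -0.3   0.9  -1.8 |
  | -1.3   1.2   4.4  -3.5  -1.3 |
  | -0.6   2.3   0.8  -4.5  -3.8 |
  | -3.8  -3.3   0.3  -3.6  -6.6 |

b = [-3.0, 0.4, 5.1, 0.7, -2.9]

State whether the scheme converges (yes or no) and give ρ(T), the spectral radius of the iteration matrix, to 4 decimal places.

no, ρ = 1.1264

A = D + L + U where D = diag(4.3, -3.2, 4.4, -4.5, -6.6).
T_J = -D⁻¹(L+U): T[2,0] = -(-1.3)/(4.4) = +0.2955; T[2,2] = 0.
  T[0,:] = [+0.0000 +0.7209 -0.2326 +0.1628 +0.5581]
  T[1,:] = [+0.7188 +0.0000 -0.0938 +0.2812 -0.5625]
  T[2,:] = [+0.2955 -0.2727 +0.0000 +0.7955 +0.2955]
  T[3,:] = [-0.1333 +0.5111 +0.1778 +0.0000 -0.8444]
  T[4,:] = [-0.5758 -0.5000 +0.0455 -0.5455 +0.0000]
|eigenvalues of T|: 1.1264, 0.8125, 0.8125, 0.5264, 0.2126.
ρ(T) = max|λ| = 1.1264; 1.1264 > 1, so it fails to converge.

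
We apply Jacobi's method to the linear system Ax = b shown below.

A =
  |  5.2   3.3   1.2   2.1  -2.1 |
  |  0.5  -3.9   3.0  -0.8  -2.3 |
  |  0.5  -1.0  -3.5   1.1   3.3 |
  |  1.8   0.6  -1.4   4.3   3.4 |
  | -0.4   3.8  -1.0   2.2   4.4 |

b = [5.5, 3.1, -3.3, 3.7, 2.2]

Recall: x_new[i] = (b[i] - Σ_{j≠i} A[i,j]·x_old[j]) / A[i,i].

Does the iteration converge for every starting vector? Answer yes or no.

Let D = diag(5.2, -3.9, -3.5, 4.3, 4.4); L, U the strict triangles.
T_J = -D⁻¹(L+U): T[1,3] = -(-0.8)/(-3.9) = -0.2051; T[1,1] = 0.
  T[0,:] = [+0.0000  -0.6346  -0.2308  -0.4038  +0.4038]
  T[1,:] = [+0.1282  +0.0000  +0.7692  -0.2051  -0.5897]
  T[2,:] = [+0.1429  -0.2857  +0.0000  +0.3143  +0.9429]
  T[3,:] = [-0.4186  -0.1395  +0.3256  +0.0000  -0.7907]
  T[4,:] = [+0.0909  -0.8636  +0.2273  -0.5000  +0.0000]
eigenvalue magnitudes: 1.3950, 0.6764, 0.6764, 0.6185, 0.1256.
ρ(T) = max|λ| = 1.3950; 1.3950 > 1: divergent.

no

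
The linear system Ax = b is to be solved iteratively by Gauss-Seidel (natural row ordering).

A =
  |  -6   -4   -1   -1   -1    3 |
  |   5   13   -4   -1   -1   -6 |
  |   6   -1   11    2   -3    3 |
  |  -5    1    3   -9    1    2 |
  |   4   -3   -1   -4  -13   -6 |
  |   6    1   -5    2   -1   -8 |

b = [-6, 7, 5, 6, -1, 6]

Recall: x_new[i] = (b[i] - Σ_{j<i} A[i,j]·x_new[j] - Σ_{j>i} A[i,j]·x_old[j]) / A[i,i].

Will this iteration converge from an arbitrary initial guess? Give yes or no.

A = D + L + U where D = diag(-6, 13, 11, -9, -13, -8).
GS T = -(D+L)⁻¹U: row 0 first, T[0,5] = -(3)/(-6) = +0.5000; later rows by forward substitution.
  T[0,:] = [+0.0000 -0.6667 -0.1667 -0.1667 -0.1667 +0.5000]
  T[1,:] = [+0.0000 +0.2564 +0.3718 +0.1410 +0.1410 +0.2692]
  T[2,:] = [+0.0000 +0.3869 +0.1247 -0.0781 +0.3765 -0.5210]
  T[3,:] = [+0.0000 +0.5278 +0.1755 +0.0822 +0.3449 -0.1993]
  T[4,:] = [+0.0000 -0.4565 -0.2007 -0.1031 -0.2189 -0.2684]
  T[5,:] = [+0.0000 -0.5208 -0.0875 -0.0251 -0.2291 +0.7180]
|λ(T)| sorted: 0.8610, 0.3724, 0.3724, 0.2760, 0.0435, 0.0000.
ρ = 0.8610; 0.8610 < 1: convergent.

yes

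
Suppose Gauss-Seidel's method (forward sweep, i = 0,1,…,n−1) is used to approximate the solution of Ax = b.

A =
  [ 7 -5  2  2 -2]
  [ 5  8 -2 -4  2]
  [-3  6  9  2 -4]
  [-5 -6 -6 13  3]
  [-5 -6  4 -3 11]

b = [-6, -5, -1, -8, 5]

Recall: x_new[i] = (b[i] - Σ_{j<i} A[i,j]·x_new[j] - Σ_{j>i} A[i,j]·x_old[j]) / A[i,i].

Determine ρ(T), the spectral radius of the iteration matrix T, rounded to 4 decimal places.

A = D + L + U where D = diag(7, 8, 9, 13, 11).
T_GS = -(D+L)⁻¹U: row 0 first, T[0,2] = -(2)/(7) = -0.2857; later rows by forward substitution.
  T[0,:] = [+0.0000  +0.7143  -0.2857  -0.2857  +0.2857]
  T[1,:] = [+0.0000  -0.4464  +0.4286  +0.6786  -0.4286]
  T[2,:] = [+0.0000  +0.5357  -0.3810  -0.7698  +0.8254]
  T[3,:] = [+0.0000  +0.3159  -0.0879  -0.1520  +0.0623]
  T[4,:] = [+0.0000  -0.0275  +0.2184  +0.4787  -0.3871]
moduli |λ_i(T)| = 1.3915, 0.2082, 0.1199, 0.1199, 0.0000.
ρ(T) = max|λ| = 1.3915; 1.3915 > 1 ⇒ diverges.

1.3915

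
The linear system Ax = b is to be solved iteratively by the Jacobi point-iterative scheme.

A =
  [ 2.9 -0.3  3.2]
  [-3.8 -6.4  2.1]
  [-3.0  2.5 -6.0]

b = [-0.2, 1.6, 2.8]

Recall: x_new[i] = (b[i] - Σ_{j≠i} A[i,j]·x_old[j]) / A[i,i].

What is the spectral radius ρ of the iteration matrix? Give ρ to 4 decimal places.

Write A = D+L+U with D = diag(2.9, -6.4, -6).
Jacobi: T = -D⁻¹(L+U), T[2,0] = -(-3)/(-6) = -0.5000; T[2,2] = 0.
  T[0,:] = [+0.0000, +0.1034, -1.1034]
  T[1,:] = [-0.5938, +0.0000, +0.3281]
  T[2,:] = [-0.5000, +0.4167, +0.0000]
|λ(T)| sorted: 0.9473, 0.5199, 0.5199.
spectral radius ρ = 0.9473; 0.9473 < 1 ⇒ converges.

0.9473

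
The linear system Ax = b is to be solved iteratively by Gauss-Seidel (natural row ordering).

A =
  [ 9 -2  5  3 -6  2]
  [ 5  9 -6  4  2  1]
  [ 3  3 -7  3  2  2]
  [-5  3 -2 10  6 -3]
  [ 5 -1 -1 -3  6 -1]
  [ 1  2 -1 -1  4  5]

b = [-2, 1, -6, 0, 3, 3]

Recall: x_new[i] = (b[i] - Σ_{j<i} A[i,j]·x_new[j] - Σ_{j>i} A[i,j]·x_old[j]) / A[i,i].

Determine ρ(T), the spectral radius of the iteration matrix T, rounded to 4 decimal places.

Let D = diag(9, 9, -7, 10, 6, 5); L, U the strict triangles.
Gauss-Seidel: T = -(D+L)⁻¹U, row 0 first, T[0,5] = -(2)/(9) = -0.2222; later rows by forward substitution.
  T[0,:] = [+0.0000  +0.2222  -0.5556  -0.3333  +0.6667  -0.2222]
  T[1,:] = [+0.0000  -0.1235  +0.9753  -0.2593  -0.5926  +0.0123]
  T[2,:] = [+0.0000  +0.0423  +0.1799  +0.1746  +0.3175  +0.1958]
  T[3,:] = [+0.0000  +0.1566  -0.5344  -0.0540  -0.0254  +0.2243]
  T[4,:] = [+0.0000  -0.1204  +0.3883  +0.2367  -0.6141  +0.4987]
  T[5,:] = [+0.0000  +0.1410  -0.6606  +0.0051  +0.6534  -0.2754]
|λ(T)| sorted: 1.1918, 0.4570, 0.4570, 0.0819, 0.0623, 0.0000.
ρ = 1.1918; 1.1918 > 1: divergent.

1.1918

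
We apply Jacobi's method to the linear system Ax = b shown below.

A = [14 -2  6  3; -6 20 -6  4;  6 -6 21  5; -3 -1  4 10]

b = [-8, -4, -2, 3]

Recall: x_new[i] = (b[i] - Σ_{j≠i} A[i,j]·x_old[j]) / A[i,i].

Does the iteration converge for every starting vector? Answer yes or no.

yes

Write A = D+L+U with D = diag(14, 20, 21, 10).
Jacobi: T = -D⁻¹(L+U), T[1,3] = -(4)/(20) = -0.2000; T[1,1] = 0.
  T[0,:] = [+0.0000, +0.1429, -0.4286, -0.2143]
  T[1,:] = [+0.3000, +0.0000, +0.3000, -0.2000]
  T[2,:] = [-0.2857, +0.2857, +0.0000, -0.2381]
  T[3,:] = [+0.3000, +0.1000, -0.4000, +0.0000]
|roots of det(T-λI)|: 0.6134, 0.4966, 0.2372, 0.2372.
ρ(T) = max|λ| = 0.6134; 0.6134 < 1: convergent.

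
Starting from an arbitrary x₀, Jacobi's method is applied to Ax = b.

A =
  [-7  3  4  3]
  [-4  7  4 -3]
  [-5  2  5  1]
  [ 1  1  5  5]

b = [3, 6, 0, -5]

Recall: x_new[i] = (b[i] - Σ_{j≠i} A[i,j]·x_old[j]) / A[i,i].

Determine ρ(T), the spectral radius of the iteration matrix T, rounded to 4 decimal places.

A = D + L + U where D = diag(-7, 7, 5, 5).
T_J = -D⁻¹(L+U): T[1,3] = -(-3)/(7) = +0.4286; T[1,1] = 0.
  T[0,:] = [+0.0000 +0.4286 +0.5714 +0.4286]
  T[1,:] = [+0.5714 +0.0000 -0.5714 +0.4286]
  T[2,:] = [+1.0000 -0.4000 +0.0000 -0.2000]
  T[3,:] = [-0.2000 -0.2000 -1.0000 +0.0000]
|roots of det(T-λI)|: 1.2799, 0.7447, 0.7447, 0.0081.
spectral radius ρ = 1.2799; 1.2799 > 1: divergent.

1.2799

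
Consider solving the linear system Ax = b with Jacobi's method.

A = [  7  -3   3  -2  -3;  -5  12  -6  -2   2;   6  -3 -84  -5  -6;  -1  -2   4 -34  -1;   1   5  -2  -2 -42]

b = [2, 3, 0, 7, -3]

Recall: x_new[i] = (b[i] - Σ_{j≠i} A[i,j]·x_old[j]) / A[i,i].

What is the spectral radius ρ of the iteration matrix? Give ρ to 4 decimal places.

A = D + L + U where D = diag(7, 12, -84, -34, -42).
T_J = -D⁻¹(L+U): T[1,2] = -(-6)/(12) = +0.5000; T[1,1] = 0.
  T[0,:] = [+0.0000, +0.4286, -0.4286, +0.2857, +0.4286]
  T[1,:] = [+0.4167, +0.0000, +0.5000, +0.1667, -0.1667]
  T[2,:] = [+0.0714, -0.0357, +0.0000, -0.0595, -0.0714]
  T[3,:] = [-0.0294, -0.0588, +0.1176, +0.0000, -0.0294]
  T[4,:] = [+0.0238, +0.1190, -0.0476, -0.0476, +0.0000]
|λ(T)| sorted: 0.4223, 0.2359, 0.2359, 0.0407, 0.0407.
ρ(T) = max|λ| = 0.4223; 0.4223 < 1, so it converges for any x₀.

0.4223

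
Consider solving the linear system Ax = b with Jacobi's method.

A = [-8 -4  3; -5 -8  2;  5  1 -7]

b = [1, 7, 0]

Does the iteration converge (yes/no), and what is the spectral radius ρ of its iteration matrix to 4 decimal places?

Write A = D+L+U with D = diag(-8, -8, -7).
Jacobi T = -D⁻¹(L+U): T[1,0] = -(-5)/(-8) = -0.6250; T[1,1] = 0.
  T[0,:] = [+0.0000  -0.5000  +0.3750]
  T[1,:] = [-0.6250  +0.0000  +0.2500]
  T[2,:] = [+0.7143  +0.1429  +0.0000]
|eigenvalues of T|: 0.8701, 0.6546, 0.2155.
ρ(T) = max|λ| = 0.8701; 0.8701 < 1 ⇒ converges.

yes, ρ = 0.8701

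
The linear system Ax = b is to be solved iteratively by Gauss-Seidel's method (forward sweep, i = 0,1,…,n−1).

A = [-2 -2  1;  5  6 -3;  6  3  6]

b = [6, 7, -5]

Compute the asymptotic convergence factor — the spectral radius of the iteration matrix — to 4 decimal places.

0.8678

Diagonal D = diag(-2, 6, 6); L, U strict lower/upper.
T_GS = -(D+L)⁻¹U: row 0 first, T[0,1] = -(-2)/(-2) = -1.0000; later rows by forward substitution.
  T[0,:] = [+0.0000  -1.0000  +0.5000]
  T[1,:] = [+0.0000  +0.8333  +0.0833]
  T[2,:] = [+0.0000  +0.5833  -0.5417]
|eigenvalues of T|: 0.8678, 0.5762, 0.0000.
ρ = 0.8678; 0.8678 < 1, so it converges for any x₀.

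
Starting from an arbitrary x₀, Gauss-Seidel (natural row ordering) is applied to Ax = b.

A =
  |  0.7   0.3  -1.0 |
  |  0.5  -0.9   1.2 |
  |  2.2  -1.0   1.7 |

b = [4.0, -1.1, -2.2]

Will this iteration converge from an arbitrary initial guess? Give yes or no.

no

Write A = D+L+U with D = diag(0.7, -0.9, 1.7).
T_GS = -(D+L)⁻¹U: row 0 first, T[0,1] = -(0.3)/(0.7) = -0.4286; later rows by forward substitution.
  T[0,:] = [+0.0000 -0.4286 +1.4286]
  T[1,:] = [+0.0000 -0.2381 +2.1270]
  T[2,:] = [+0.0000 +0.4146 -0.5976]
|λ(T)| sorted: 1.3739, 0.5382, 0.0000.
spectral radius ρ = 1.3739; 1.3739 > 1 ⇒ diverges.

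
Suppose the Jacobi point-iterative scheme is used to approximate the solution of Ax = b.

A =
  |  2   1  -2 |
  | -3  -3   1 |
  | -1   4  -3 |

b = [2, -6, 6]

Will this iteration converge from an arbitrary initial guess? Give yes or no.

Split A = D + L + U, D = diag(2, -3, -3).
Jacobi: T = -D⁻¹(L+U), T[1,0] = -(-3)/(-3) = -1.0000; T[1,1] = 0.
  T[0,:] = [+0.0000, -0.5000, +1.0000]
  T[1,:] = [-1.0000, +0.0000, +0.3333]
  T[2,:] = [-0.3333, +1.3333, +0.0000]
|roots of det(T-λI)|: 1.2713, 1.0025, 1.0025.
spectral radius ρ = 1.2713; 1.2713 > 1: divergent.

no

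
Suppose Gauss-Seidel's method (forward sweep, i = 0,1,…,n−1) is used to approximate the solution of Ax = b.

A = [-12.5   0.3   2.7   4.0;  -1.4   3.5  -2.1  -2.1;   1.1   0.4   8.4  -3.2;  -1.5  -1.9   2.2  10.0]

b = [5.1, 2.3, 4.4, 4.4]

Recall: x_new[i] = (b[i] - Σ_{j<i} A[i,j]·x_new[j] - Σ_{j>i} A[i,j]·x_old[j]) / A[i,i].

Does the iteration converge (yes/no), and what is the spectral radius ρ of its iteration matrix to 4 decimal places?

yes, ρ = 0.2917

Diagonal D = diag(-12.5, 3.5, 8.4, 10); L, U strict lower/upper.
Gauss-Seidel: T = -(D+L)⁻¹U, row 0 first, T[0,3] = -(4)/(-12.5) = +0.3200; later rows by forward substitution.
  T[0,:] = [+0.0000, +0.0240, +0.2160, +0.3200]
  T[1,:] = [+0.0000, +0.0096, +0.6864, +0.7280]
  T[2,:] = [+0.0000, -0.0036, -0.0610, +0.3044]
  T[3,:] = [+0.0000, +0.0062, +0.1762, +0.1194]
eigenvalue magnitudes: 0.2917, 0.2102, 0.0134, 0.0000.
spectral radius ρ = 0.2917; 0.2917 < 1: convergent.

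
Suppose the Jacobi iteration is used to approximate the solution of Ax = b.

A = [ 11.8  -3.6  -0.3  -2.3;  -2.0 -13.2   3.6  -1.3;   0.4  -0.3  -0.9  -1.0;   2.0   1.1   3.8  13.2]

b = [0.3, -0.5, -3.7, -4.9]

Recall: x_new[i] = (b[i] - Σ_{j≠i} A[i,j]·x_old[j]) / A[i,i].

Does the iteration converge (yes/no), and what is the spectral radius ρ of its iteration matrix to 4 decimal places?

Split A = D + L + U, D = diag(11.8, -13.2, -0.9, 13.2).
T_J = -D⁻¹(L+U): T[2,3] = -(-1)/(-0.9) = -1.1111; T[2,2] = 0.
  T[0,:] = [+0.0000  +0.3051  +0.0254  +0.1949]
  T[1,:] = [-0.1515  +0.0000  +0.2727  -0.0985]
  T[2,:] = [+0.4444  -0.3333  +0.0000  -1.1111]
  T[3,:] = [-0.1515  -0.0833  -0.2879  +0.0000]
|λ(T)| sorted: 0.5663, 0.4514, 0.3101, 0.3101.
spectral radius ρ = 0.5663; 0.5663 < 1 ⇒ converges.

yes, ρ = 0.5663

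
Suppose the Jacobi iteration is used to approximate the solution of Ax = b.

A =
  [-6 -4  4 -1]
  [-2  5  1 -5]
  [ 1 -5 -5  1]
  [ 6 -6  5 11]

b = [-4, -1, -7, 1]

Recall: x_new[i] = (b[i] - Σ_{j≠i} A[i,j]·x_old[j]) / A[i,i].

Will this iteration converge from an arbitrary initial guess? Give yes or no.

no

A = D + L + U where D = diag(-6, 5, -5, 11).
Jacobi T = -D⁻¹(L+U): T[3,0] = -(6)/(11) = -0.5455; T[3,3] = 0.
  T[0,:] = [+0.0000 -0.6667 +0.6667 -0.1667]
  T[1,:] = [+0.4000 +0.0000 -0.2000 +1.0000]
  T[2,:] = [+0.2000 -1.0000 +0.0000 +0.2000]
  T[3,:] = [-0.5455 +0.5455 -0.4545 +0.0000]
|roots of det(T-λI)|: 1.1224, 0.7314, 0.6014, 0.6014.
spectral radius ρ = 1.1224; 1.1224 > 1 ⇒ diverges.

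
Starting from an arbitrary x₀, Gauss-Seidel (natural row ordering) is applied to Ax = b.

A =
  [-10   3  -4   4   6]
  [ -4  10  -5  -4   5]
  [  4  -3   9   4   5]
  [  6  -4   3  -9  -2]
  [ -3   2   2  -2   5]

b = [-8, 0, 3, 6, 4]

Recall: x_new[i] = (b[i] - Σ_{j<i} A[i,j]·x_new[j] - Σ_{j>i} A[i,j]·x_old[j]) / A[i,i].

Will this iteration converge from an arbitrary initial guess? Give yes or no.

no

Diagonal D = diag(-10, 10, 9, -9, 5); L, U strict lower/upper.
Gauss-Seidel: T = -(D+L)⁻¹U, row 0 first, T[0,3] = -(4)/(-10) = +0.4000; later rows by forward substitution.
  T[0,:] = [+0.0000, +0.3000, -0.4000, +0.4000, +0.6000]
  T[1,:] = [+0.0000, +0.1200, +0.3400, +0.5600, -0.2600]
  T[2,:] = [+0.0000, -0.0933, +0.2911, -0.4356, -0.9089]
  T[3,:] = [+0.0000, +0.1156, -0.3207, -0.1274, -0.0096]
  T[4,:] = [+0.0000, +0.2156, -0.6207, +0.1393, +0.8237]
|eigenvalues of T|: 1.3262, 0.5534, 0.2933, 0.0413, 0.0000.
ρ(T) = max|λ| = 1.3262; 1.3262 > 1: divergent.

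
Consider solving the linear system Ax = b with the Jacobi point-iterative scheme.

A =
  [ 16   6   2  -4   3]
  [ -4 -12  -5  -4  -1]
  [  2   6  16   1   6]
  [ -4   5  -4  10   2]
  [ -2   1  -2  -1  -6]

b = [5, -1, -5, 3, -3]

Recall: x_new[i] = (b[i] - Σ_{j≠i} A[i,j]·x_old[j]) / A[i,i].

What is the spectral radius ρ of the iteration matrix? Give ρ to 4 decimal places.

A = D + L + U where D = diag(16, -12, 16, 10, -6).
Jacobi: T = -D⁻¹(L+U), T[2,1] = -(6)/(16) = -0.3750; T[2,2] = 0.
  T[0,:] = [+0.0000, -0.3750, -0.1250, +0.2500, -0.1875]
  T[1,:] = [-0.3333, +0.0000, -0.4167, -0.3333, -0.0833]
  T[2,:] = [-0.1250, -0.3750, +0.0000, -0.0625, -0.3750]
  T[3,:] = [+0.4000, -0.5000, +0.4000, +0.0000, -0.2000]
  T[4,:] = [-0.3333, +0.1667, -0.3333, -0.1667, +0.0000]
eigenvalue magnitudes: 0.9245, 0.7124, 0.3388, 0.1176, 0.0091.
ρ(T) = max|λ| = 0.9245; 0.9245 < 1, so it converges for any x₀.

0.9245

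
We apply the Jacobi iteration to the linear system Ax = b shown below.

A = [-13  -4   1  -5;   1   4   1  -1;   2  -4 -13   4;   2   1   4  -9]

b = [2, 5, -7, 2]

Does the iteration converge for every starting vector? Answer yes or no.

Split A = D + L + U, D = diag(-13, 4, -13, -9).
Jacobi T = -D⁻¹(L+U): T[3,0] = -(2)/(-9) = +0.2222; T[3,3] = 0.
  T[0,:] = [+0.0000  -0.3077  +0.0769  -0.3846]
  T[1,:] = [-0.2500  +0.0000  -0.2500  +0.2500]
  T[2,:] = [+0.1538  -0.3077  +0.0000  +0.3077]
  T[3,:] = [+0.2222  +0.1111  +0.4444  +0.0000]
eigenvalue magnitudes: 0.5296, 0.4176, 0.4176, 0.1922.
ρ = 0.5296; 0.5296 < 1, so it converges for any x₀.

yes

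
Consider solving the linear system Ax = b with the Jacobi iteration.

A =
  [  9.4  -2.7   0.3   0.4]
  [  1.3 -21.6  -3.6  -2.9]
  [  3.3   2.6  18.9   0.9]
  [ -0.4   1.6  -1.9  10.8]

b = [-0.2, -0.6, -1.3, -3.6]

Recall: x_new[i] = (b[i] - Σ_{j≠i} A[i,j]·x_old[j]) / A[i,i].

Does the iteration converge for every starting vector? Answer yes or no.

yes

Diagonal D = diag(9.4, -21.6, 18.9, 10.8); L, U strict lower/upper.
Jacobi T = -D⁻¹(L+U): T[2,1] = -(2.6)/(18.9) = -0.1376; T[2,2] = 0.
  T[0,:] = [+0.0000  +0.2872  -0.0319  -0.0426]
  T[1,:] = [+0.0602  +0.0000  -0.1667  -0.1343]
  T[2,:] = [-0.1746  -0.1376  +0.0000  -0.0476]
  T[3,:] = [+0.0370  -0.1481  +0.1759  +0.0000]
moduli |λ_i(T)| = 0.3234, 0.1988, 0.1552, 0.1552.
ρ(T) = max|λ| = 0.3234; 0.3234 < 1: convergent.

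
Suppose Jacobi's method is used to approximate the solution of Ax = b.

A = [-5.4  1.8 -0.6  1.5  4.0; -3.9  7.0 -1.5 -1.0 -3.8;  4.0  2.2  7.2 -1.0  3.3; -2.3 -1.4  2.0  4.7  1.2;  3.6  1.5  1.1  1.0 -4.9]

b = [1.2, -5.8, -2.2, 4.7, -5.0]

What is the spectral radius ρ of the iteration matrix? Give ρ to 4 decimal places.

Let D = diag(-5.4, 7, 7.2, 4.7, -4.9); L, U the strict triangles.
Jacobi: T = -D⁻¹(L+U), T[0,3] = -(1.5)/(-5.4) = +0.2778; T[0,0] = 0.
  T[0,:] = [+0.0000  +0.3333  -0.1111  +0.2778  +0.7407]
  T[1,:] = [+0.5571  +0.0000  +0.2143  +0.1429  +0.5429]
  T[2,:] = [-0.5556  -0.3056  +0.0000  +0.1389  -0.4583]
  T[3,:] = [+0.4894  +0.2979  -0.4255  +0.0000  -0.2553]
  T[4,:] = [+0.7347  +0.3061  +0.2245  +0.2041  +0.0000]
|roots of det(T-λI)|: 1.1650, 0.8228, 0.4488, 0.4488, 0.2794.
spectral radius ρ = 1.1650; 1.1650 > 1: divergent.

1.1650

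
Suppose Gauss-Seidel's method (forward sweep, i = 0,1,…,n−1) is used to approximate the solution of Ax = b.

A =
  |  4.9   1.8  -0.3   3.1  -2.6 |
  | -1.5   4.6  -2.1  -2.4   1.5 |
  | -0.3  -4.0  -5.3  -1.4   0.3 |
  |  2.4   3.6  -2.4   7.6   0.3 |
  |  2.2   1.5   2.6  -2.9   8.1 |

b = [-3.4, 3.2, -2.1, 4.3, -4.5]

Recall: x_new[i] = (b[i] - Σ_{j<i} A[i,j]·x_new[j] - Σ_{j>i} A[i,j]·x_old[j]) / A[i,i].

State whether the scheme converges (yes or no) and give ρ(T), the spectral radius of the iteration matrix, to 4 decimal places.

yes, ρ = 0.8250

Write A = D+L+U with D = diag(4.9, 4.6, -5.3, 7.6, 8.1).
Gauss-Seidel: T = -(D+L)⁻¹U, row 0 first, T[0,4] = -(-2.6)/(4.9) = +0.5306; later rows by forward substitution.
  T[0,:] = [+0.0000 -0.3673 +0.0612 -0.6327 +0.5306]
  T[1,:] = [+0.0000 -0.1198 +0.4765 +0.3154 -0.1531]
  T[2,:] = [+0.0000 +0.1112 -0.3631 -0.4664 +0.1421]
  T[3,:] = [+0.0000 +0.2079 -0.3597 -0.0969 -0.0897]
  T[4,:] = [+0.0000 +0.1607 -0.1171 +0.2284 -0.1935]
moduli |λ_i(T)| = 0.8250, 0.1411, 0.1411, 0.0289, 0.0000.
ρ = 0.8250; 0.8250 < 1, so it converges for any x₀.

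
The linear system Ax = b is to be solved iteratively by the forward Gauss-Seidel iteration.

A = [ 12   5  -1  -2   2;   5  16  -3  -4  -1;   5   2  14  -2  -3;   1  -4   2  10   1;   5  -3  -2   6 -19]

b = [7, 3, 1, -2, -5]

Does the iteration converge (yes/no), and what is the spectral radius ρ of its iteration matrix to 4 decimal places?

Diagonal D = diag(12, 16, 14, 10, -19); L, U strict lower/upper.
GS T = -(D+L)⁻¹U: row 0 first, T[0,1] = -(5)/(12) = -0.4167; later rows by forward substitution.
  T[0,:] = [+0.0000, -0.4167, +0.0833, +0.1667, -0.1667]
  T[1,:] = [+0.0000, +0.1302, +0.1615, +0.1979, +0.1146]
  T[2,:] = [+0.0000, +0.1302, -0.0528, +0.0551, +0.2574]
  T[3,:] = [+0.0000, +0.0677, +0.0668, +0.0515, -0.0890]
  T[4,:] = [+0.0000, -0.1225, +0.0231, +0.0231, -0.1172]
moduli |λ_i(T)| = 0.2543, 0.1919, 0.0776, 0.0776, 0.0000.
ρ(T) = max|λ| = 0.2543; 0.2543 < 1, so it converges for any x₀.

yes, ρ = 0.2543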